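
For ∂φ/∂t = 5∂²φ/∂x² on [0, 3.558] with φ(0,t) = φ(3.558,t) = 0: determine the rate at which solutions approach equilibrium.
Eigenvalues: λₙ = 5n²π²/3.558².
First three modes:
  n=1: λ₁ = 5π²/3.558² ≈ 3.898
  n=2: λ₂ = 20π²/3.558² ≈ 15.593 (4× faster decay)
  n=3: λ₃ = 45π²/3.558² ≈ 35.083 (9× faster decay)
As t → ∞, higher modes decay exponentially faster. The n=1 mode dominates: φ ~ c₁ sin(πx/3.558) e^{-λ₁t}.
Decay rate: λ₁ = 5π²/3.558² ≈ 3.898.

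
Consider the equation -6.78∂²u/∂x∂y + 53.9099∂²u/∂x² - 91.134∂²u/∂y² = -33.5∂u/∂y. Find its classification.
Rewriting in standard form: 53.9099∂²u/∂x² - 6.78∂²u/∂x∂y - 91.134∂²u/∂y² + 33.5∂u/∂y = 0. Hyperbolic. (A = 53.9099, B = -6.78, C = -91.134 gives B² - 4AC = 19698.0677064.)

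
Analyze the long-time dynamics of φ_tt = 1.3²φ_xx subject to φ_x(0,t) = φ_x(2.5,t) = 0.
Long-time behavior: φ oscillates about a mean that drifts linearly in t (generically unbounded; no decay). There is no damping, so the nonconstant modes persist as standing waves (energy conserved, no decay). But with Neumann conditions at both ends the constant mode has eigenvalue 0: the spatial mean M(t) of φ satisfies M'' = 0, so M(t) = M(0) + M'(0)·t. Unless the initial velocity has zero mean (∫φ_t(x,0)dx = 0), the solution grows linearly in t (unbounded, though not exponentially); if it does have zero mean, the solution stays bounded and simply oscillates.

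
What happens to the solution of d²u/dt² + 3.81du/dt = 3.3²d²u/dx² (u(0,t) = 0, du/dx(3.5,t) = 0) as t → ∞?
u → 0. Damping (γ=3.81) dissipates energy; oscillations decay exponentially.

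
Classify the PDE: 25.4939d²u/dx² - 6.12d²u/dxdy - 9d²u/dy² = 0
A = 25.4939, B = -6.12, C = -9. Discriminant B² - 4AC = 955.2348. Since 955.2348 > 0, hyperbolic.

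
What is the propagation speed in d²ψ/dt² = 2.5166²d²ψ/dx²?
Speed = 2.5166. Information travels along characteristics x = x₀ ± 2.5166t.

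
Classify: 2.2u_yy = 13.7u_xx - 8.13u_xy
Rewriting in standard form: -13.7u_xx + 8.13u_xy + 2.2u_yy = 0. Hyperbolic (discriminant = 186.6569).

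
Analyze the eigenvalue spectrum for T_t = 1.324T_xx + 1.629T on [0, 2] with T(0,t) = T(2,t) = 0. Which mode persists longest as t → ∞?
Eigenvalues: λₙ = 1.324n²π²/2² - 1.629.
First three modes:
  n=1: λ₁ = 1.324π²/2² - 1.629 ≈ 1.638
  n=2: λ₂ = 5.296π²/2² - 1.629 ≈ 11.438
  n=3: λ₃ = 11.916π²/2² - 1.629 ≈ 27.773
Since 1.324π²/2² ≈ 3.267 > 1.629, all λₙ > 0.
The n=1 mode decays slowest → dominates as t → ∞.
Asymptotic: T ~ c₁ sin(πx/2) e^{-λ₁t} with decay rate λ₁ ≈ 1.638.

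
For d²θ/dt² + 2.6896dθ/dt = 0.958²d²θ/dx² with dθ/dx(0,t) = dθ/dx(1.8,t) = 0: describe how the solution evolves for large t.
θ → constant (steady state). Damping (γ=2.6896) dissipates the nonconstant modes; with Neumann BCs the spatial average obeys M''+γM'=0 and tends to a finite limit.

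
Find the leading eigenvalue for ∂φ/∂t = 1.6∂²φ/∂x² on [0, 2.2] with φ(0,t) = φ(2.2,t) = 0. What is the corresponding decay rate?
Eigenvalues: λₙ = 1.6n²π²/2.2².
First three modes:
  n=1: λ₁ = 1.6π²/2.2² ≈ 3.263
  n=2: λ₂ = 6.4π²/2.2² ≈ 13.051 (4× faster decay)
  n=3: λ₃ = 14.4π²/2.2² ≈ 29.364 (9× faster decay)
As t → ∞, higher modes decay exponentially faster. The n=1 mode dominates: φ ~ c₁ sin(πx/2.2) e^{-λ₁t}.
Decay rate: λ₁ = 1.6π²/2.2² ≈ 3.263.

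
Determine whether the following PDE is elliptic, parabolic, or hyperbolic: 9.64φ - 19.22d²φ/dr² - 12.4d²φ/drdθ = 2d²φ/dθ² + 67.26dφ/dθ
Rewriting in standard form: -19.22d²φ/dr² - 12.4d²φ/drdθ - 2d²φ/dθ² - 67.26dφ/dθ + 9.64φ = 0. Coefficients: A = -19.22, B = -12.4, C = -2. B² - 4AC = 0, which is zero, so the equation is parabolic.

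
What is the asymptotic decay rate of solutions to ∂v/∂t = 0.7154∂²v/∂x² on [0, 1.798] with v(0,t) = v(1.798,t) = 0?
Eigenvalues: λₙ = 0.7154n²π²/1.798².
First three modes:
  n=1: λ₁ = 0.7154π²/1.798² ≈ 2.184
  n=2: λ₂ = 2.8616π²/1.798² ≈ 8.736 (4× faster decay)
  n=3: λ₃ = 6.4386π²/1.798² ≈ 19.657 (9× faster decay)
As t → ∞, higher modes decay exponentially faster. The n=1 mode dominates: v ~ c₁ sin(πx/1.798) e^{-λ₁t}.
Decay rate: λ₁ = 0.7154π²/1.798² ≈ 2.184.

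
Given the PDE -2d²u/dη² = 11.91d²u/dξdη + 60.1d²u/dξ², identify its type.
Rewriting in standard form: -60.1d²u/dξ² - 11.91d²u/dξdη - 2d²u/dη² = 0. The second-order coefficients are A = -60.1, B = -11.91, C = -2. Since B² - 4AC = -338.9519 < 0, this is an elliptic PDE.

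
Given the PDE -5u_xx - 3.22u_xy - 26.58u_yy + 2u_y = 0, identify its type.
The second-order coefficients are A = -5, B = -3.22, C = -26.58. Since B² - 4AC = -521.2316 < 0, this is an elliptic PDE.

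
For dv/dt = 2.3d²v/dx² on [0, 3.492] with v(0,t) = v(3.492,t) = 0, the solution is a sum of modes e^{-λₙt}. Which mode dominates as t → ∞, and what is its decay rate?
Eigenvalues: λₙ = 2.3n²π²/3.492².
First three modes:
  n=1: λ₁ = 2.3π²/3.492² ≈ 1.862
  n=2: λ₂ = 9.2π²/3.492² ≈ 7.446 (4× faster decay)
  n=3: λ₃ = 20.7π²/3.492² ≈ 16.754 (9× faster decay)
As t → ∞, higher modes decay exponentially faster. The n=1 mode dominates: v ~ c₁ sin(πx/3.492) e^{-λ₁t}.
Decay rate: λ₁ = 2.3π²/3.492² ≈ 1.862.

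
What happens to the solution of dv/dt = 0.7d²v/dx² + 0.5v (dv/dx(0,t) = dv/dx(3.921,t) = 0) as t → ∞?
v grows unboundedly. With Neumann BCs the constant mode has diffusion eigenvalue 0, so any r > 0 makes it grow like e^(0.5t); solution grows exponentially.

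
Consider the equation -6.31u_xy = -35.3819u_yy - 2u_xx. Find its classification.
Rewriting in standard form: 2u_xx - 6.31u_xy + 35.3819u_yy = 0. Elliptic. (A = 2, B = -6.31, C = 35.3819 gives B² - 4AC = -243.2391.)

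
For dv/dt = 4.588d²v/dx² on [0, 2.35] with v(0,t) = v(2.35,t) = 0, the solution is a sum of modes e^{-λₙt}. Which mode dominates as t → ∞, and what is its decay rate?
Eigenvalues: λₙ = 4.588n²π²/2.35².
First three modes:
  n=1: λ₁ = 4.588π²/2.35² ≈ 8.2
  n=2: λ₂ = 18.352π²/2.35² ≈ 32.798 (4× faster decay)
  n=3: λ₃ = 41.292π²/2.35² ≈ 73.796 (9× faster decay)
As t → ∞, higher modes decay exponentially faster. The n=1 mode dominates: v ~ c₁ sin(πx/2.35) e^{-λ₁t}.
Decay rate: λ₁ = 4.588π²/2.35² ≈ 8.2.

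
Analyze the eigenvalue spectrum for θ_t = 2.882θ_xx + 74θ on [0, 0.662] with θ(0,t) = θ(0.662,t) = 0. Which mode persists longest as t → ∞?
Eigenvalues: λₙ = 2.882n²π²/0.662² - 74.
First three modes:
  n=1: λ₁ = 2.882π²/0.662² - 74 ≈ -9.095
  n=2: λ₂ = 11.528π²/0.662² - 74 ≈ 185.62
  n=3: λ₃ = 25.938π²/0.662² - 74 ≈ 510.144
Since 2.882π²/0.662² ≈ 64.905 < 74, λ₁ < 0.
The n=1 mode grows fastest (−λₙ is largest for n=1) → dominates.
Asymptotic: θ ~ c₁ sin(πx/0.662) e^{9.095t} (exponential growth at rate −λ₁ ≈ 9.095).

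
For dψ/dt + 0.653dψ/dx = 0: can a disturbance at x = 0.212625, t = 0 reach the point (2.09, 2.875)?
Yes. The characteristic through (2.09, 2.875) passes through x = 0.212625.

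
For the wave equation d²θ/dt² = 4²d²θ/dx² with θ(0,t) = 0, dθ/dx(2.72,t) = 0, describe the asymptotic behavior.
θ oscillates (no decay). Energy is conserved; the solution oscillates indefinitely as standing waves.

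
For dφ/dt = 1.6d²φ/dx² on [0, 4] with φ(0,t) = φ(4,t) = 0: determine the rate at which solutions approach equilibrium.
Eigenvalues: λₙ = 1.6n²π²/4².
First three modes:
  n=1: λ₁ = 1.6π²/4² ≈ 0.987
  n=2: λ₂ = 6.4π²/4² ≈ 3.948 (4× faster decay)
  n=3: λ₃ = 14.4π²/4² ≈ 8.883 (9× faster decay)
As t → ∞, higher modes decay exponentially faster. The n=1 mode dominates: φ ~ c₁ sin(πx/4) e^{-λ₁t}.
Decay rate: λ₁ = 1.6π²/4² ≈ 0.987.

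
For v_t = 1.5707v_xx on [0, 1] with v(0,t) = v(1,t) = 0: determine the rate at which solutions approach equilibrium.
Eigenvalues: λₙ = 1.5707n²π².
First three modes:
  n=1: λ₁ = 1.5707π² ≈ 15.502
  n=2: λ₂ = 6.2828π² ≈ 62.009 (4× faster decay)
  n=3: λ₃ = 14.1363π² ≈ 139.52 (9× faster decay)
As t → ∞, higher modes decay exponentially faster. The n=1 mode dominates: v ~ c₁ sin(πx) e^{-λ₁t}.
Decay rate: λ₁ = 1.5707π² ≈ 15.502.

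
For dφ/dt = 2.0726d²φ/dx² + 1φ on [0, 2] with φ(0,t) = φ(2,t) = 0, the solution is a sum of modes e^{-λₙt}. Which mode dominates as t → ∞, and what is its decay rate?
Eigenvalues: λₙ = 2.0726n²π²/2² - 1.
First three modes:
  n=1: λ₁ = 2.0726π²/2² - 1 ≈ 4.114
  n=2: λ₂ = 8.2904π²/2² - 1 ≈ 19.456
  n=3: λ₃ = 18.6534π²/2² - 1 ≈ 45.025
Since 2.0726π²/2² ≈ 5.114 > 1, all λₙ > 0.
The n=1 mode decays slowest → dominates as t → ∞.
Asymptotic: φ ~ c₁ sin(πx/2) e^{-λ₁t} with decay rate λ₁ ≈ 4.114.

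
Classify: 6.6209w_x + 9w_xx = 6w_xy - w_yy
Rewriting in standard form: 9w_xx - 6w_xy + w_yy + 6.6209w_x = 0. Parabolic (discriminant = 0).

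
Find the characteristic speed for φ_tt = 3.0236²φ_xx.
Speed = 3.0236. Information travels along characteristics x = x₀ ± 3.0236t.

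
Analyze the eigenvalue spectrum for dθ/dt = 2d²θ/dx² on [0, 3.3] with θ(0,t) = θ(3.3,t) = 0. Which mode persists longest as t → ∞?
Eigenvalues: λₙ = 2n²π²/3.3².
First three modes:
  n=1: λ₁ = 2π²/3.3² ≈ 1.813
  n=2: λ₂ = 8π²/3.3² ≈ 7.25 (4× faster decay)
  n=3: λ₃ = 18π²/3.3² ≈ 16.313 (9× faster decay)
As t → ∞, higher modes decay exponentially faster. The n=1 mode dominates: θ ~ c₁ sin(πx/3.3) e^{-λ₁t}.
Decay rate: λ₁ = 2π²/3.3² ≈ 1.813.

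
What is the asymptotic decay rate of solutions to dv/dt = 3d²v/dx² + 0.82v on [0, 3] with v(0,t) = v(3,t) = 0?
Eigenvalues: λₙ = 3n²π²/3² - 0.82.
First three modes:
  n=1: λ₁ = 3π²/3² - 0.82 ≈ 2.47
  n=2: λ₂ = 12π²/3² - 0.82 ≈ 12.339
  n=3: λ₃ = 27π²/3² - 0.82 ≈ 28.789
Since 3π²/3² ≈ 3.29 > 0.82, all λₙ > 0.
The n=1 mode decays slowest → dominates as t → ∞.
Asymptotic: v ~ c₁ sin(πx/3) e^{-λ₁t} with decay rate λ₁ ≈ 2.47.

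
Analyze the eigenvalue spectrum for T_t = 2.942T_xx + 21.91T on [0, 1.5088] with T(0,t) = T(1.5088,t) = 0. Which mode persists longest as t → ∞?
Eigenvalues: λₙ = 2.942n²π²/1.5088² - 21.91.
First three modes:
  n=1: λ₁ = 2.942π²/1.5088² - 21.91 ≈ -9.155
  n=2: λ₂ = 11.768π²/1.5088² - 21.91 ≈ 29.11
  n=3: λ₃ = 26.478π²/1.5088² - 21.91 ≈ 92.885
Since 2.942π²/1.5088² ≈ 12.755 < 21.91, λ₁ < 0.
The n=1 mode grows fastest (−λₙ is largest for n=1) → dominates.
Asymptotic: T ~ c₁ sin(πx/1.5088) e^{9.155t} (exponential growth at rate −λ₁ ≈ 9.155).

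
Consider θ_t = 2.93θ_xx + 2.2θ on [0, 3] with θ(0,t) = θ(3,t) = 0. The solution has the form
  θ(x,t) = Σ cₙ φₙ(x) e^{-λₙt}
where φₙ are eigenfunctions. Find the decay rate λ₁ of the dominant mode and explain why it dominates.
Eigenvalues: λₙ = 2.93n²π²/3² - 2.2.
First three modes:
  n=1: λ₁ = 2.93π²/3² - 2.2 ≈ 1.013
  n=2: λ₂ = 11.72π²/3² - 2.2 ≈ 10.652
  n=3: λ₃ = 26.37π²/3² - 2.2 ≈ 26.718
Since 2.93π²/3² ≈ 3.213 > 2.2, all λₙ > 0.
The n=1 mode decays slowest → dominates as t → ∞.
Asymptotic: θ ~ c₁ sin(πx/3) e^{-λ₁t} with decay rate λ₁ ≈ 1.013.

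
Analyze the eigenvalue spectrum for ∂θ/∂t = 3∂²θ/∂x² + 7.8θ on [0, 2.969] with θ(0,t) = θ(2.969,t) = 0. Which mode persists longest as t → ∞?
Eigenvalues: λₙ = 3n²π²/2.969² - 7.8.
First three modes:
  n=1: λ₁ = 3π²/2.969² - 7.8 ≈ -4.441
  n=2: λ₂ = 12π²/2.969² - 7.8 ≈ 5.636
  n=3: λ₃ = 27π²/2.969² - 7.8 ≈ 22.43
Since 3π²/2.969² ≈ 3.359 < 7.8, λ₁ < 0.
The n=1 mode grows fastest (−λₙ is largest for n=1) → dominates.
Asymptotic: θ ~ c₁ sin(πx/2.969) e^{4.441t} (exponential growth at rate −λ₁ ≈ 4.441).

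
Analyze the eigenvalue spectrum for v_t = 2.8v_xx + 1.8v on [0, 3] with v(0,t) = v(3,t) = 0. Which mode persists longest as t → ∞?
Eigenvalues: λₙ = 2.8n²π²/3² - 1.8.
First three modes:
  n=1: λ₁ = 2.8π²/3² - 1.8 ≈ 1.271
  n=2: λ₂ = 11.2π²/3² - 1.8 ≈ 10.482
  n=3: λ₃ = 25.2π²/3² - 1.8 ≈ 25.835
Since 2.8π²/3² ≈ 3.071 > 1.8, all λₙ > 0.
The n=1 mode decays slowest → dominates as t → ∞.
Asymptotic: v ~ c₁ sin(πx/3) e^{-λ₁t} with decay rate λ₁ ≈ 1.271.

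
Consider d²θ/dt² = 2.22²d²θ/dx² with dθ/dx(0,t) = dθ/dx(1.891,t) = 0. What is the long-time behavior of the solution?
As t → ∞, θ oscillates about a mean that drifts linearly in t (generically unbounded; no decay). There is no damping, so the nonconstant modes persist as standing waves (energy conserved, no decay). But with Neumann conditions at both ends the constant mode has eigenvalue 0: the spatial mean M(t) of θ satisfies M'' = 0, so M(t) = M(0) + M'(0)·t. Unless the initial velocity has zero mean (∫θ_t(x,0)dx = 0), the solution grows linearly in t (unbounded, though not exponentially); if it does have zero mean, the solution stays bounded and simply oscillates.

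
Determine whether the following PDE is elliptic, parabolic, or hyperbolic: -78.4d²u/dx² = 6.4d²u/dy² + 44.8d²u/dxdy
Rewriting in standard form: -78.4d²u/dx² - 44.8d²u/dxdy - 6.4d²u/dy² = 0. Coefficients: A = -78.4, B = -44.8, C = -6.4. B² - 4AC = 0, which is zero, so the equation is parabolic.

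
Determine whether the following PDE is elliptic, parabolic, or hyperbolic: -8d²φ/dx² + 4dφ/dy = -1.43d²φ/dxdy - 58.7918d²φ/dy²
Rewriting in standard form: -8d²φ/dx² + 1.43d²φ/dxdy + 58.7918d²φ/dy² + 4dφ/dy = 0. Coefficients: A = -8, B = 1.43, C = 58.7918. B² - 4AC = 1883.3825, which is positive, so the equation is hyperbolic.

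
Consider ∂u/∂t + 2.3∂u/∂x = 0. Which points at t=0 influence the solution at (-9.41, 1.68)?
A single point: x = -13.274. The characteristic through (-9.41, 1.68) is x - 2.3t = const, so x = -9.41 - 2.3·1.68 = -13.274.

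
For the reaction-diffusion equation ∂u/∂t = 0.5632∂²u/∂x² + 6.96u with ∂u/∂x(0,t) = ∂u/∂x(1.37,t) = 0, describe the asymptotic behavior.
u grows unboundedly. With Neumann BCs the constant mode has diffusion eigenvalue 0, so any r > 0 makes it grow like e^(6.96t); solution grows exponentially.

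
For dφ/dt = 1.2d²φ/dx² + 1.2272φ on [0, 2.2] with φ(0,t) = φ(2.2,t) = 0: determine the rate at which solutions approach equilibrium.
Eigenvalues: λₙ = 1.2n²π²/2.2² - 1.2272.
First three modes:
  n=1: λ₁ = 1.2π²/2.2² - 1.2272 ≈ 1.22
  n=2: λ₂ = 4.8π²/2.2² - 1.2272 ≈ 8.561
  n=3: λ₃ = 10.8π²/2.2² - 1.2272 ≈ 20.796
Since 1.2π²/2.2² ≈ 2.447 > 1.2272, all λₙ > 0.
The n=1 mode decays slowest → dominates as t → ∞.
Asymptotic: φ ~ c₁ sin(πx/2.2) e^{-λ₁t} with decay rate λ₁ ≈ 1.22.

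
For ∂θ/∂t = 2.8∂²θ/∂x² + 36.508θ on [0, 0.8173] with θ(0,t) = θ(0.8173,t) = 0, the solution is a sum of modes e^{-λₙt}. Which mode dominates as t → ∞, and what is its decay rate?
Eigenvalues: λₙ = 2.8n²π²/0.8173² - 36.508.
First three modes:
  n=1: λ₁ = 2.8π²/0.8173² - 36.508 ≈ 4.863
  n=2: λ₂ = 11.2π²/0.8173² - 36.508 ≈ 128.976
  n=3: λ₃ = 25.2π²/0.8173² - 36.508 ≈ 335.83
Since 2.8π²/0.8173² ≈ 41.371 > 36.508, all λₙ > 0.
The n=1 mode decays slowest → dominates as t → ∞.
Asymptotic: θ ~ c₁ sin(πx/0.8173) e^{-λ₁t} with decay rate λ₁ ≈ 4.863.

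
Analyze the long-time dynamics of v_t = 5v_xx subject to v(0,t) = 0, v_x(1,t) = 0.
Long-time behavior: v → 0. Heat escapes through the Dirichlet boundary.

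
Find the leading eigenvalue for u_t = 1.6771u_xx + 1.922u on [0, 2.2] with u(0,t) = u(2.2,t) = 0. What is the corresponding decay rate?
Eigenvalues: λₙ = 1.6771n²π²/2.2² - 1.922.
First three modes:
  n=1: λ₁ = 1.6771π²/2.2² - 1.922 ≈ 1.498
  n=2: λ₂ = 6.7084π²/2.2² - 1.922 ≈ 11.758
  n=3: λ₃ = 15.0939π²/2.2² - 1.922 ≈ 28.857
Since 1.6771π²/2.2² ≈ 3.42 > 1.922, all λₙ > 0.
The n=1 mode decays slowest → dominates as t → ∞.
Asymptotic: u ~ c₁ sin(πx/2.2) e^{-λ₁t} with decay rate λ₁ ≈ 1.498.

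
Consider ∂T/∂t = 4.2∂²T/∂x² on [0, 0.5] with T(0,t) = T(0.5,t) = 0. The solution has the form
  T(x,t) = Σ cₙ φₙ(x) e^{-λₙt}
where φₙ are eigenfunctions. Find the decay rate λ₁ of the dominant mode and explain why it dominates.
Eigenvalues: λₙ = 4.2n²π²/0.5².
First three modes:
  n=1: λ₁ = 4.2π²/0.5² ≈ 165.809
  n=2: λ₂ = 16.8π²/0.5² ≈ 663.237 (4× faster decay)
  n=3: λ₃ = 37.8π²/0.5² ≈ 1492.284 (9× faster decay)
As t → ∞, higher modes decay exponentially faster. The n=1 mode dominates: T ~ c₁ sin(πx/0.5) e^{-λ₁t}.
Decay rate: λ₁ = 4.2π²/0.5² ≈ 165.809.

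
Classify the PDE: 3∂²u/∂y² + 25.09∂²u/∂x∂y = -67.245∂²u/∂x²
Rewriting in standard form: 67.245∂²u/∂x² + 25.09∂²u/∂x∂y + 3∂²u/∂y² = 0. A = 67.245, B = 25.09, C = 3. Discriminant B² - 4AC = -177.4319. Since -177.4319 < 0, elliptic.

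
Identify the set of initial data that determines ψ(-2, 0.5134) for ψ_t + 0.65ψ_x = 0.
A single point: x = -2.33371. The characteristic through (-2, 0.5134) is x - 0.65t = const, so x = -2 - 0.65·0.5134 = -2.33371.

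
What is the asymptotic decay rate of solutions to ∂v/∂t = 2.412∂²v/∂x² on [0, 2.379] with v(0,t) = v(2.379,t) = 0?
Eigenvalues: λₙ = 2.412n²π²/2.379².
First three modes:
  n=1: λ₁ = 2.412π²/2.379² ≈ 4.206
  n=2: λ₂ = 9.648π²/2.379² ≈ 16.825 (4× faster decay)
  n=3: λ₃ = 21.708π²/2.379² ≈ 37.856 (9× faster decay)
As t → ∞, higher modes decay exponentially faster. The n=1 mode dominates: v ~ c₁ sin(πx/2.379) e^{-λ₁t}.
Decay rate: λ₁ = 2.412π²/2.379² ≈ 4.206.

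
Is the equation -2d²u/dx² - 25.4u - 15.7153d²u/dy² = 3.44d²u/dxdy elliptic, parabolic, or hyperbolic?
Rewriting in standard form: -2d²u/dx² - 3.44d²u/dxdy - 15.7153d²u/dy² - 25.4u = 0. Computing B² - 4AC with A = -2, B = -3.44, C = -15.7153: discriminant = -113.8888 (negative). Answer: elliptic.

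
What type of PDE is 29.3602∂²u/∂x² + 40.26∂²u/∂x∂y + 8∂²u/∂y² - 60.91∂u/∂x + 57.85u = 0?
With A = 29.3602, B = 40.26, C = 8, the discriminant is 681.3412. This is a hyperbolic PDE.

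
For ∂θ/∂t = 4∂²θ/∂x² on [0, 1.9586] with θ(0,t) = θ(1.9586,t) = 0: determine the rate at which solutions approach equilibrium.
Eigenvalues: λₙ = 4n²π²/1.9586².
First three modes:
  n=1: λ₁ = 4π²/1.9586² ≈ 10.291
  n=2: λ₂ = 16π²/1.9586² ≈ 41.165 (4× faster decay)
  n=3: λ₃ = 36π²/1.9586² ≈ 92.621 (9× faster decay)
As t → ∞, higher modes decay exponentially faster. The n=1 mode dominates: θ ~ c₁ sin(πx/1.9586) e^{-λ₁t}.
Decay rate: λ₁ = 4π²/1.9586² ≈ 10.291.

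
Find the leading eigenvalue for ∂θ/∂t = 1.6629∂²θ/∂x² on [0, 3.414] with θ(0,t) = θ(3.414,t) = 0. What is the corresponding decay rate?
Eigenvalues: λₙ = 1.6629n²π²/3.414².
First three modes:
  n=1: λ₁ = 1.6629π²/3.414² ≈ 1.408
  n=2: λ₂ = 6.6516π²/3.414² ≈ 5.632 (4× faster decay)
  n=3: λ₃ = 14.9661π²/3.414² ≈ 12.673 (9× faster decay)
As t → ∞, higher modes decay exponentially faster. The n=1 mode dominates: θ ~ c₁ sin(πx/3.414) e^{-λ₁t}.
Decay rate: λ₁ = 1.6629π²/3.414² ≈ 1.408.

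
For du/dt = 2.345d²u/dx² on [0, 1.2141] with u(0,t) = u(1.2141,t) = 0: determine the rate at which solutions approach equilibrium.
Eigenvalues: λₙ = 2.345n²π²/1.2141².
First three modes:
  n=1: λ₁ = 2.345π²/1.2141² ≈ 15.701
  n=2: λ₂ = 9.38π²/1.2141² ≈ 62.805 (4× faster decay)
  n=3: λ₃ = 21.105π²/1.2141² ≈ 141.311 (9× faster decay)
As t → ∞, higher modes decay exponentially faster. The n=1 mode dominates: u ~ c₁ sin(πx/1.2141) e^{-λ₁t}.
Decay rate: λ₁ = 2.345π²/1.2141² ≈ 15.701.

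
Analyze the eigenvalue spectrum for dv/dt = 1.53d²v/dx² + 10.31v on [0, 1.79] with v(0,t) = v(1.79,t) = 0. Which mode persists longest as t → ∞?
Eigenvalues: λₙ = 1.53n²π²/1.79² - 10.31.
First three modes:
  n=1: λ₁ = 1.53π²/1.79² - 10.31 ≈ -5.597
  n=2: λ₂ = 6.12π²/1.79² - 10.31 ≈ 8.541
  n=3: λ₃ = 13.77π²/1.79² - 10.31 ≈ 32.106
Since 1.53π²/1.79² ≈ 4.713 < 10.31, λ₁ < 0.
The n=1 mode grows fastest (−λₙ is largest for n=1) → dominates.
Asymptotic: v ~ c₁ sin(πx/1.79) e^{5.597t} (exponential growth at rate −λ₁ ≈ 5.597).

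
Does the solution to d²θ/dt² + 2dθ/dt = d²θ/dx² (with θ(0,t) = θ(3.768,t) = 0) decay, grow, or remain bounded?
θ → 0. Damping (γ=2) dissipates energy; oscillations decay exponentially.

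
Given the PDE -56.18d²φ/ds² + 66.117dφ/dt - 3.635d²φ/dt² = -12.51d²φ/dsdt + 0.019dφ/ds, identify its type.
Rewriting in standard form: -56.18d²φ/ds² + 12.51d²φ/dsdt - 3.635d²φ/dt² - 0.019dφ/ds + 66.117dφ/dt = 0. The second-order coefficients are A = -56.18, B = 12.51, C = -3.635. Since B² - 4AC = -660.3571 < 0, this is an elliptic PDE.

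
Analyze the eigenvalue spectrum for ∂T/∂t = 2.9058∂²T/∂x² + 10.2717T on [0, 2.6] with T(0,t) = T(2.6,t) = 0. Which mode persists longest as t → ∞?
Eigenvalues: λₙ = 2.9058n²π²/2.6² - 10.2717.
First three modes:
  n=1: λ₁ = 2.9058π²/2.6² - 10.2717 ≈ -6.029
  n=2: λ₂ = 11.6232π²/2.6² - 10.2717 ≈ 6.698
  n=3: λ₃ = 26.1522π²/2.6² - 10.2717 ≈ 27.911
Since 2.9058π²/2.6² ≈ 4.242 < 10.2717, λ₁ < 0.
The n=1 mode grows fastest (−λₙ is largest for n=1) → dominates.
Asymptotic: T ~ c₁ sin(πx/2.6) e^{6.029t} (exponential growth at rate −λ₁ ≈ 6.029).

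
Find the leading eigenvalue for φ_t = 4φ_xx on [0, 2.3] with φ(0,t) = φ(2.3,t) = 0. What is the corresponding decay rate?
Eigenvalues: λₙ = 4n²π²/2.3².
First three modes:
  n=1: λ₁ = 4π²/2.3² ≈ 7.463
  n=2: λ₂ = 16π²/2.3² ≈ 29.851 (4× faster decay)
  n=3: λ₃ = 36π²/2.3² ≈ 67.166 (9× faster decay)
As t → ∞, higher modes decay exponentially faster. The n=1 mode dominates: φ ~ c₁ sin(πx/2.3) e^{-λ₁t}.
Decay rate: λ₁ = 4π²/2.3² ≈ 7.463.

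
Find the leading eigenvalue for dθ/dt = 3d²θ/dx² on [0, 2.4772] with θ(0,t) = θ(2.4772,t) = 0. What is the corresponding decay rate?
Eigenvalues: λₙ = 3n²π²/2.4772².
First three modes:
  n=1: λ₁ = 3π²/2.4772² ≈ 4.825
  n=2: λ₂ = 12π²/2.4772² ≈ 19.3 (4× faster decay)
  n=3: λ₃ = 27π²/2.4772² ≈ 43.425 (9× faster decay)
As t → ∞, higher modes decay exponentially faster. The n=1 mode dominates: θ ~ c₁ sin(πx/2.4772) e^{-λ₁t}.
Decay rate: λ₁ = 3π²/2.4772² ≈ 4.825.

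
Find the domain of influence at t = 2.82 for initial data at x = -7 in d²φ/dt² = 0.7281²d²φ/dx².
Domain of influence: [-9.053242, -4.946758]. Data at x = -7 spreads outward at speed 0.7281.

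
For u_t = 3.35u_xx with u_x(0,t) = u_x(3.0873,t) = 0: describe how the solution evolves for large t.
u → constant (steady state). Heat is conserved (no flux at boundaries); solution approaches the spatial average.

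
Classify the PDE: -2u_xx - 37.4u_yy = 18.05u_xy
Rewriting in standard form: -2u_xx - 18.05u_xy - 37.4u_yy = 0. A = -2, B = -18.05, C = -37.4. Discriminant B² - 4AC = 26.6025. Since 26.6025 > 0, hyperbolic.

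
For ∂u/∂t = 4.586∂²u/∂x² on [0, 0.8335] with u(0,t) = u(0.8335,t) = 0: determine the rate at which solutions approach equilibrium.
Eigenvalues: λₙ = 4.586n²π²/0.8335².
First three modes:
  n=1: λ₁ = 4.586π²/0.8335² ≈ 65.151
  n=2: λ₂ = 18.344π²/0.8335² ≈ 260.605 (4× faster decay)
  n=3: λ₃ = 41.274π²/0.8335² ≈ 586.361 (9× faster decay)
As t → ∞, higher modes decay exponentially faster. The n=1 mode dominates: u ~ c₁ sin(πx/0.8335) e^{-λ₁t}.
Decay rate: λ₁ = 4.586π²/0.8335² ≈ 65.151.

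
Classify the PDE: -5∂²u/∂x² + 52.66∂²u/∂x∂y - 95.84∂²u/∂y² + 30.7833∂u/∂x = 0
A = -5, B = 52.66, C = -95.84. Discriminant B² - 4AC = 856.2756. Since 856.2756 > 0, hyperbolic.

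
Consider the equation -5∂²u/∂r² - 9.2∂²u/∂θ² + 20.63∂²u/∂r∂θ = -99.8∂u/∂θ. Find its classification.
Rewriting in standard form: -5∂²u/∂r² + 20.63∂²u/∂r∂θ - 9.2∂²u/∂θ² + 99.8∂u/∂θ = 0. Hyperbolic. (A = -5, B = 20.63, C = -9.2 gives B² - 4AC = 241.5969.)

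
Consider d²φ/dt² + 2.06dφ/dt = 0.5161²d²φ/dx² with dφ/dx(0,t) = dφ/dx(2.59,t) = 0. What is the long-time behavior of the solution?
As t → ∞, φ → constant (steady state). Damping (γ=2.06) dissipates the nonconstant modes; with Neumann BCs the spatial average obeys M''+γM'=0 and tends to a finite limit.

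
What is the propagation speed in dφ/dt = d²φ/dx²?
Infinite. The heat equation is parabolic, not hyperbolic, so disturbances propagate instantly.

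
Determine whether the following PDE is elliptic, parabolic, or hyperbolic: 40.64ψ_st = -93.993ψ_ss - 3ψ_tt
Rewriting in standard form: 93.993ψ_ss + 40.64ψ_st + 3ψ_tt = 0. Coefficients: A = 93.993, B = 40.64, C = 3. B² - 4AC = 523.6936, which is positive, so the equation is hyperbolic.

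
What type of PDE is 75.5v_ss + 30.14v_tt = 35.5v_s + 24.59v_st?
Rewriting in standard form: 75.5v_ss - 24.59v_st + 30.14v_tt - 35.5v_s = 0. With A = 75.5, B = -24.59, C = 30.14, the discriminant is -8497.6119. This is an elliptic PDE.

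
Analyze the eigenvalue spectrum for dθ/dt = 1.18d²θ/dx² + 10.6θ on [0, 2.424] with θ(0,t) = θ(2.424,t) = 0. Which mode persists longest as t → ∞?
Eigenvalues: λₙ = 1.18n²π²/2.424² - 10.6.
First three modes:
  n=1: λ₁ = 1.18π²/2.424² - 10.6 ≈ -8.618
  n=2: λ₂ = 4.72π²/2.424² - 10.6 ≈ -2.672
  n=3: λ₃ = 10.62π²/2.424² - 10.6 ≈ 7.239
Since 1.18π²/2.424² ≈ 1.982 < 10.6, λ₁ < 0.
The n=1 mode grows fastest (−λₙ is largest for n=1) → dominates.
Asymptotic: θ ~ c₁ sin(πx/2.424) e^{8.618t} (exponential growth at rate −λ₁ ≈ 8.618).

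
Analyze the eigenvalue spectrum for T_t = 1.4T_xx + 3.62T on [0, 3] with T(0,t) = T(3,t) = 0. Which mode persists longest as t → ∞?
Eigenvalues: λₙ = 1.4n²π²/3² - 3.62.
First three modes:
  n=1: λ₁ = 1.4π²/3² - 3.62 ≈ -2.085
  n=2: λ₂ = 5.6π²/3² - 3.62 ≈ 2.521
  n=3: λ₃ = 12.6π²/3² - 3.62 ≈ 10.197
Since 1.4π²/3² ≈ 1.535 < 3.62, λ₁ < 0.
The n=1 mode grows fastest (−λₙ is largest for n=1) → dominates.
Asymptotic: T ~ c₁ sin(πx/3) e^{2.085t} (exponential growth at rate −λ₁ ≈ 2.085).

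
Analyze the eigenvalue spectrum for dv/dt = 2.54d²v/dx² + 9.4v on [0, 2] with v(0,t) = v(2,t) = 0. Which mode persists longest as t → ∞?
Eigenvalues: λₙ = 2.54n²π²/2² - 9.4.
First three modes:
  n=1: λ₁ = 2.54π²/2² - 9.4 ≈ -3.133
  n=2: λ₂ = 10.16π²/2² - 9.4 ≈ 15.669
  n=3: λ₃ = 22.86π²/2² - 9.4 ≈ 47.005
Since 2.54π²/2² ≈ 6.267 < 9.4, λ₁ < 0.
The n=1 mode grows fastest (−λₙ is largest for n=1) → dominates.
Asymptotic: v ~ c₁ sin(πx/2) e^{3.133t} (exponential growth at rate −λ₁ ≈ 3.133).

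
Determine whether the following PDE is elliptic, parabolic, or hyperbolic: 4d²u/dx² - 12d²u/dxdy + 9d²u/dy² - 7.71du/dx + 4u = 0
Coefficients: A = 4, B = -12, C = 9. B² - 4AC = 0, which is zero, so the equation is parabolic.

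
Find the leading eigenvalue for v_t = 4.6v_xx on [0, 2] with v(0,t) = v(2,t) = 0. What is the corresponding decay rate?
Eigenvalues: λₙ = 4.6n²π²/2².
First three modes:
  n=1: λ₁ = 4.6π²/2² ≈ 11.35
  n=2: λ₂ = 18.4π²/2² ≈ 45.4 (4× faster decay)
  n=3: λ₃ = 41.4π²/2² ≈ 102.15 (9× faster decay)
As t → ∞, higher modes decay exponentially faster. The n=1 mode dominates: v ~ c₁ sin(πx/2) e^{-λ₁t}.
Decay rate: λ₁ = 4.6π²/2² ≈ 11.35.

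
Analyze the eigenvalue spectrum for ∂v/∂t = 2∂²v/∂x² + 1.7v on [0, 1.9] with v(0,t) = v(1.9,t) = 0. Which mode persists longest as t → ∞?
Eigenvalues: λₙ = 2n²π²/1.9² - 1.7.
First three modes:
  n=1: λ₁ = 2π²/1.9² - 1.7 ≈ 3.768
  n=2: λ₂ = 8π²/1.9² - 1.7 ≈ 20.172
  n=3: λ₃ = 18π²/1.9² - 1.7 ≈ 47.511
Since 2π²/1.9² ≈ 5.468 > 1.7, all λₙ > 0.
The n=1 mode decays slowest → dominates as t → ∞.
Asymptotic: v ~ c₁ sin(πx/1.9) e^{-λ₁t} with decay rate λ₁ ≈ 3.768.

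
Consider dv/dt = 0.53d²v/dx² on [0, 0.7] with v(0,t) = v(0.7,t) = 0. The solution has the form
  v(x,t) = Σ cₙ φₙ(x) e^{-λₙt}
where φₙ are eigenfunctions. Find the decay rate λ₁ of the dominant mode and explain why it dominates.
Eigenvalues: λₙ = 0.53n²π²/0.7².
First three modes:
  n=1: λ₁ = 0.53π²/0.7² ≈ 10.675
  n=2: λ₂ = 2.12π²/0.7² ≈ 42.701 (4× faster decay)
  n=3: λ₃ = 4.77π²/0.7² ≈ 96.078 (9× faster decay)
As t → ∞, higher modes decay exponentially faster. The n=1 mode dominates: v ~ c₁ sin(πx/0.7) e^{-λ₁t}.
Decay rate: λ₁ = 0.53π²/0.7² ≈ 10.675.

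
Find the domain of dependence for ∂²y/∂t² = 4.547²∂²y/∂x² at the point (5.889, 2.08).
Domain of dependence: [-3.56876, 15.34676]. Signals travel at speed 4.547, so data within |x - 5.889| ≤ 4.547·2.08 = 9.45776 can reach the point.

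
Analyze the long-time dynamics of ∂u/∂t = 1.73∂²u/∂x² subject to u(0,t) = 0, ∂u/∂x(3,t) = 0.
Long-time behavior: u → 0. Heat escapes through the Dirichlet boundary.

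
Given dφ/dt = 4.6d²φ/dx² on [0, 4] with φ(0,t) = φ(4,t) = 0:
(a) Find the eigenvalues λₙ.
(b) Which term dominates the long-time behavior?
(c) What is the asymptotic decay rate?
Eigenvalues: λₙ = 4.6n²π²/4².
First three modes:
  n=1: λ₁ = 4.6π²/4² ≈ 2.838
  n=2: λ₂ = 18.4π²/4² ≈ 11.35 (4× faster decay)
  n=3: λ₃ = 41.4π²/4² ≈ 25.538 (9× faster decay)
As t → ∞, higher modes decay exponentially faster. The n=1 mode dominates: φ ~ c₁ sin(πx/4) e^{-λ₁t}.
Decay rate: λ₁ = 4.6π²/4² ≈ 2.838.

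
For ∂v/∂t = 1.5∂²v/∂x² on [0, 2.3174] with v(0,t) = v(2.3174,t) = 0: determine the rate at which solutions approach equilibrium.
Eigenvalues: λₙ = 1.5n²π²/2.3174².
First three modes:
  n=1: λ₁ = 1.5π²/2.3174² ≈ 2.757
  n=2: λ₂ = 6π²/2.3174² ≈ 11.027 (4× faster decay)
  n=3: λ₃ = 13.5π²/2.3174² ≈ 24.81 (9× faster decay)
As t → ∞, higher modes decay exponentially faster. The n=1 mode dominates: v ~ c₁ sin(πx/2.3174) e^{-λ₁t}.
Decay rate: λ₁ = 1.5π²/2.3174² ≈ 2.757.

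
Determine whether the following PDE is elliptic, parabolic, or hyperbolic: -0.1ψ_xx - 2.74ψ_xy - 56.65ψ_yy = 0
Coefficients: A = -0.1, B = -2.74, C = -56.65. B² - 4AC = -15.1524, which is negative, so the equation is elliptic.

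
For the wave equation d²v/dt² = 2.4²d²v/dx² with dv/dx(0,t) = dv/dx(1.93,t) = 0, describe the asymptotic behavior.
v oscillates about a mean that drifts linearly in t (generically unbounded; no decay). There is no damping, so the nonconstant modes persist as standing waves (energy conserved, no decay). But with Neumann conditions at both ends the constant mode has eigenvalue 0: the spatial mean M(t) of v satisfies M'' = 0, so M(t) = M(0) + M'(0)·t. Unless the initial velocity has zero mean (∫v_t(x,0)dx = 0), the solution grows linearly in t (unbounded, though not exponentially); if it does have zero mean, the solution stays bounded and simply oscillates.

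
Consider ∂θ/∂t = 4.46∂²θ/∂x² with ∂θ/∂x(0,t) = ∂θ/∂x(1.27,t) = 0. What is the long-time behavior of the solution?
As t → ∞, θ → constant (steady state). Heat is conserved (no flux at boundaries); solution approaches the spatial average.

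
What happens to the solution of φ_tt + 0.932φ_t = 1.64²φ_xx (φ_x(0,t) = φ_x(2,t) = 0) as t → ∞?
φ → constant (steady state). Damping (γ=0.932) dissipates the nonconstant modes; with Neumann BCs the spatial average obeys M''+γM'=0 and tends to a finite limit.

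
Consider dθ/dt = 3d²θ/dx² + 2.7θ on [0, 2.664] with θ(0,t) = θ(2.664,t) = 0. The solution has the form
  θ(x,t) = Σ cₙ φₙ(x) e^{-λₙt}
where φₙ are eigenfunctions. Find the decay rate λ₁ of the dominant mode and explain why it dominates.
Eigenvalues: λₙ = 3n²π²/2.664² - 2.7.
First three modes:
  n=1: λ₁ = 3π²/2.664² - 2.7 ≈ 1.472
  n=2: λ₂ = 12π²/2.664² - 2.7 ≈ 13.988
  n=3: λ₃ = 27π²/2.664² - 2.7 ≈ 34.849
Since 3π²/2.664² ≈ 4.172 > 2.7, all λₙ > 0.
The n=1 mode decays slowest → dominates as t → ∞.
Asymptotic: θ ~ c₁ sin(πx/2.664) e^{-λ₁t} with decay rate λ₁ ≈ 1.472.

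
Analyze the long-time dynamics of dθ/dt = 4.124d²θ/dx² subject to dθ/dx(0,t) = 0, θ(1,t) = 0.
Long-time behavior: θ → 0. Heat escapes through the Dirichlet boundary.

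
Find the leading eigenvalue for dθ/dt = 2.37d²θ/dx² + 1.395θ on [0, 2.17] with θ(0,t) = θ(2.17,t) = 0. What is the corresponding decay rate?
Eigenvalues: λₙ = 2.37n²π²/2.17² - 1.395.
First three modes:
  n=1: λ₁ = 2.37π²/2.17² - 1.395 ≈ 3.572
  n=2: λ₂ = 9.48π²/2.17² - 1.395 ≈ 18.475
  n=3: λ₃ = 21.33π²/2.17² - 1.395 ≈ 43.312
Since 2.37π²/2.17² ≈ 4.967 > 1.395, all λₙ > 0.
The n=1 mode decays slowest → dominates as t → ∞.
Asymptotic: θ ~ c₁ sin(πx/2.17) e^{-λ₁t} with decay rate λ₁ ≈ 3.572.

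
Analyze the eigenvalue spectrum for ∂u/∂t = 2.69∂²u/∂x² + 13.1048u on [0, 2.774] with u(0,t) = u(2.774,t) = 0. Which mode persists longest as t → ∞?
Eigenvalues: λₙ = 2.69n²π²/2.774² - 13.1048.
First three modes:
  n=1: λ₁ = 2.69π²/2.774² - 13.1048 ≈ -9.655
  n=2: λ₂ = 10.76π²/2.774² - 13.1048 ≈ 0.696
  n=3: λ₃ = 24.21π²/2.774² - 13.1048 ≈ 17.947
Since 2.69π²/2.774² ≈ 3.45 < 13.1048, λ₁ < 0.
The n=1 mode grows fastest (−λₙ is largest for n=1) → dominates.
Asymptotic: u ~ c₁ sin(πx/2.774) e^{9.655t} (exponential growth at rate −λ₁ ≈ 9.655).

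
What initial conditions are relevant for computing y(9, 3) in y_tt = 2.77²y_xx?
Domain of dependence: [0.69, 17.31]. Signals travel at speed 2.77, so data within |x - 9| ≤ 2.77·3 = 8.31 can reach the point.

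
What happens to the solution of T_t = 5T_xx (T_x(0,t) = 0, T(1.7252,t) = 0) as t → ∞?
T → 0. Heat escapes through the Dirichlet boundary.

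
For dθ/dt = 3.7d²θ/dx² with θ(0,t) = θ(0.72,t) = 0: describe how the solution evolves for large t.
θ → 0. Heat diffuses out through both boundaries.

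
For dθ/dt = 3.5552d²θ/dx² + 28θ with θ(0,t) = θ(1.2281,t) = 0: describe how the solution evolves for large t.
θ grows unboundedly. Reaction dominates diffusion (r=28 > κπ²/L²≈23.26); solution grows exponentially.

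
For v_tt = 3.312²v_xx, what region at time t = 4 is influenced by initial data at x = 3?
Domain of influence: [-10.248, 16.248]. Data at x = 3 spreads outward at speed 3.312.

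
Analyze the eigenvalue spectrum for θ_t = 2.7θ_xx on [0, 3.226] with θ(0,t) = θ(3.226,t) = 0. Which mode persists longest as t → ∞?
Eigenvalues: λₙ = 2.7n²π²/3.226².
First three modes:
  n=1: λ₁ = 2.7π²/3.226² ≈ 2.561
  n=2: λ₂ = 10.8π²/3.226² ≈ 10.242 (4× faster decay)
  n=3: λ₃ = 24.3π²/3.226² ≈ 23.045 (9× faster decay)
As t → ∞, higher modes decay exponentially faster. The n=1 mode dominates: θ ~ c₁ sin(πx/3.226) e^{-λ₁t}.
Decay rate: λ₁ = 2.7π²/3.226² ≈ 2.561.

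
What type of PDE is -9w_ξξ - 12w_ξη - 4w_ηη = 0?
With A = -9, B = -12, C = -4, the discriminant is 0. This is a parabolic PDE.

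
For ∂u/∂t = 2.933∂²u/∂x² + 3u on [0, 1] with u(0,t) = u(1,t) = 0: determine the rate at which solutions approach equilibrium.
Eigenvalues: λₙ = 2.933n²π²/1² - 3.
First three modes:
  n=1: λ₁ = 2.933π² - 3 ≈ 25.948
  n=2: λ₂ = 11.732π² - 3 ≈ 112.79
  n=3: λ₃ = 26.397π² - 3 ≈ 257.528
Since 2.933π² ≈ 28.948 > 3, all λₙ > 0.
The n=1 mode decays slowest → dominates as t → ∞.
Asymptotic: u ~ c₁ sin(πx/1) e^{-λ₁t} with decay rate λ₁ ≈ 25.948.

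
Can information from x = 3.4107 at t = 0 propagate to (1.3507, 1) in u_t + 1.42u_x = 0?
No. Only data at x = -0.0693 affects (1.3507, 1). Advection has one-way propagation along characteristics.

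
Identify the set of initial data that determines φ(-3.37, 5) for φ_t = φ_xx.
The entire real line. The heat equation has infinite propagation speed: any initial disturbance instantly affects all points (though exponentially small far away).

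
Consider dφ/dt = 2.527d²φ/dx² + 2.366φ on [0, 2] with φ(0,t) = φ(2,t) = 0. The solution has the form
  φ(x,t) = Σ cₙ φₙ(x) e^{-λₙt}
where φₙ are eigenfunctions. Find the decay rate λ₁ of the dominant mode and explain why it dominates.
Eigenvalues: λₙ = 2.527n²π²/2² - 2.366.
First three modes:
  n=1: λ₁ = 2.527π²/2² - 2.366 ≈ 3.869
  n=2: λ₂ = 10.108π²/2² - 2.366 ≈ 22.574
  n=3: λ₃ = 22.743π²/2² - 2.366 ≈ 53.75
Since 2.527π²/2² ≈ 6.235 > 2.366, all λₙ > 0.
The n=1 mode decays slowest → dominates as t → ∞.
Asymptotic: φ ~ c₁ sin(πx/2) e^{-λ₁t} with decay rate λ₁ ≈ 3.869.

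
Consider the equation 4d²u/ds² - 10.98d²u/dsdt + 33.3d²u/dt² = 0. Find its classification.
Elliptic. (A = 4, B = -10.98, C = 33.3 gives B² - 4AC = -412.2396.)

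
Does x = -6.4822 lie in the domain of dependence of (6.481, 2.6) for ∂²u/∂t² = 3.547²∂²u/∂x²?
No. The domain of dependence is [-2.7412, 15.7032], and -6.4822 is outside this interval.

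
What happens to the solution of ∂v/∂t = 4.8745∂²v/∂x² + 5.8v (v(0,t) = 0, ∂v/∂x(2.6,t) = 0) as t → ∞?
v grows unboundedly. Reaction dominates diffusion (r=5.8 > κπ²/(4L²)≈1.78); solution grows exponentially.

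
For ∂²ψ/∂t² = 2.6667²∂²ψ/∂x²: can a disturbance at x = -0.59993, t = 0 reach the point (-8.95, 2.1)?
No. The domain of dependence is [-14.55007, -3.34993], and -0.59993 is outside this interval.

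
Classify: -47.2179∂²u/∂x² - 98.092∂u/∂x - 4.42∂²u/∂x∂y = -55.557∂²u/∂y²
Rewriting in standard form: -47.2179∂²u/∂x² - 4.42∂²u/∂x∂y + 55.557∂²u/∂y² - 98.092∂u/∂x = 0. Hyperbolic (discriminant = 10512.6758812).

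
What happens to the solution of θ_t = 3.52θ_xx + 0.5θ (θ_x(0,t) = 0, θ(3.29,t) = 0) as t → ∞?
θ → 0. Diffusion dominates reaction (r=0.5 < κπ²/(4L²)≈0.8); solution decays.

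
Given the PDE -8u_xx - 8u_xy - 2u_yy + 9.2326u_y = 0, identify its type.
The second-order coefficients are A = -8, B = -8, C = -2. Since B² - 4AC = 0 = 0, this is a parabolic PDE.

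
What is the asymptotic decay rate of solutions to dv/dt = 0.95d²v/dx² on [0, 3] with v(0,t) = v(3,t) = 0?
Eigenvalues: λₙ = 0.95n²π²/3².
First three modes:
  n=1: λ₁ = 0.95π²/3² ≈ 1.042
  n=2: λ₂ = 3.8π²/3² ≈ 4.167 (4× faster decay)
  n=3: λ₃ = 8.55π²/3² ≈ 9.376 (9× faster decay)
As t → ∞, higher modes decay exponentially faster. The n=1 mode dominates: v ~ c₁ sin(πx/3) e^{-λ₁t}.
Decay rate: λ₁ = 0.95π²/3² ≈ 1.042.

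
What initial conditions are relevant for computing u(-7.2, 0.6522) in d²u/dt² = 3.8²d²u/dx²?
Domain of dependence: [-9.67836, -4.72164]. Signals travel at speed 3.8, so data within |x - -7.2| ≤ 3.8·0.6522 = 2.47836 can reach the point.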